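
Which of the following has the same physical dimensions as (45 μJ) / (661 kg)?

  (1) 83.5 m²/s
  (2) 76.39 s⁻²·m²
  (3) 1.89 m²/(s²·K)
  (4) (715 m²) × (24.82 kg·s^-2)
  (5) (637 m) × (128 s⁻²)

(2)

Reference: [kg·m²·s⁻²] / [kg] = m²·s⁻².
Each option:
  (1) m²·s⁻¹
  (2) m²·s⁻²  ← same
  (3) m²·s⁻²·K⁻¹
  (4) [m²] · [kg·s⁻²] = kg·m²·s⁻²
  (5) [m] · [s⁻²] = m·s⁻²
Only (2) matches m²·s⁻².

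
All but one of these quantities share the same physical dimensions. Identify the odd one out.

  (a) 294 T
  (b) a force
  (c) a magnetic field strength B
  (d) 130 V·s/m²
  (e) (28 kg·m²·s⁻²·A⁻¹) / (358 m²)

Work out the base dimensions of each:
  (a) T = Wb·m⁻² = kg·s⁻²·A⁻¹
  (b) [force] = kg·m·s⁻²
  (c) [magnetic field strength B] = kg·s⁻²·A⁻¹
  (d) V·s·m⁻² = J·C⁻¹·s·m⁻² = kg·s⁻²·A⁻¹
  (e) [kg·m²·s⁻²·A⁻¹] / [m²] = kg·s⁻²·A⁻¹
All reduce to kg·s⁻²·A⁻¹ except (b), which is kg·m·s⁻².

(b)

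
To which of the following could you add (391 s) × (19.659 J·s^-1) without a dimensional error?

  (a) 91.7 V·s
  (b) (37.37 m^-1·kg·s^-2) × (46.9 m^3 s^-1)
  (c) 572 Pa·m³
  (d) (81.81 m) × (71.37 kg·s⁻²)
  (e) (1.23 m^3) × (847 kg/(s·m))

(c)

Reference: [s] · [kg·m²·s⁻³] = kg·m²·s⁻².
Each option:
  (a) V·s = J·C⁻¹·s = kg·m²·s⁻²·A⁻¹
  (b) [kg·m⁻¹·s⁻²] · [m³·s⁻¹] = kg·m²·s⁻³
  (c) Pa·m³ = N·m⁻²·m³ = kg·m²·s⁻²  ← same
  (d) [m] · [kg·s⁻²] = kg·m·s⁻²
  (e) [m³] · [kg·m⁻¹·s⁻¹] = kg·m²·s⁻¹
Only (c) matches kg·m²·s⁻².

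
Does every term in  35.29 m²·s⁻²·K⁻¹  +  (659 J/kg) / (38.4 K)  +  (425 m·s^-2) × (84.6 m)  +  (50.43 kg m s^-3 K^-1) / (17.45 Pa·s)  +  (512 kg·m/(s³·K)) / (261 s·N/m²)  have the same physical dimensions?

No

Reduce each to base SI dimensions:
  35.29 m²·s⁻²·K⁻¹:  m²·s⁻²·K⁻¹
  (659 J/kg) / (38.4 K):  [m²·s⁻²] / [K] = m²·s⁻²·K⁻¹
  (425 m·s^-2) × (84.6 m):  [m·s⁻²] · [m] = m²·s⁻²
  (50.43 kg m s^-3 K^-1) / (17.45 Pa·s):  [kg·m·s⁻³·K⁻¹] / [kg·m⁻¹·s⁻¹] = m²·s⁻²·K⁻¹
  (512 kg·m/(s³·K)) / (261 s·N/m²):  [kg·m·s⁻³·K⁻¹] / [kg·m⁻¹·s⁻¹] = m²·s⁻²·K⁻¹
The terms do not share a single dimension (m²·s⁻² vs m²·s⁻²·K⁻¹).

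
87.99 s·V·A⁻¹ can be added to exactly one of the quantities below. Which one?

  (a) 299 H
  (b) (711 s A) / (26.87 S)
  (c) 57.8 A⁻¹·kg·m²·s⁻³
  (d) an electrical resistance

Reference: V·s·A⁻¹ = J·C⁻¹·s·A⁻¹ = kg·m²·s⁻²·A⁻².
Each option:
  (a) H = V·s·A⁻¹ = kg·m²·s⁻²·A⁻²  ← same
  (b) [s·A] / [kg⁻¹·m⁻²·s³·A²] = kg·m²·s⁻²·A⁻¹
  (c) kg·m²·s⁻³·A⁻¹
  (d) [electrical resistance] = kg·m²·s⁻³·A⁻²
Only (a) matches kg·m²·s⁻²·A⁻².

(a)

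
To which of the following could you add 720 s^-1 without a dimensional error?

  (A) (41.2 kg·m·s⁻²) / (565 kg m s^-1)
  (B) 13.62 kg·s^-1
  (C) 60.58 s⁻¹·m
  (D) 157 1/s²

(A)

Reference: s⁻¹.
Each option:
  (A) [kg·m·s⁻²] / [kg·m·s⁻¹] = s⁻¹  ← same
  (B) kg·s⁻¹
  (C) m·s⁻¹
  (D) s⁻²
Only (A) matches s⁻¹.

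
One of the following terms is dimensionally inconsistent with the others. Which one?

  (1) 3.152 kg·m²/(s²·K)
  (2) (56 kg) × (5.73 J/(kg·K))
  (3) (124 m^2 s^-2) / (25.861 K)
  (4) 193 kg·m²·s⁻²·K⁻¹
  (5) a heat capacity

(3)

Expand each in SI base units:
  (1) kg·m²·s⁻²·K⁻¹
  (2) [kg] · [m²·s⁻²·K⁻¹] = kg·m²·s⁻²·K⁻¹
  (3) [m²·s⁻²] / [K] = m²·s⁻²·K⁻¹
  (4) kg·m²·s⁻²·K⁻¹
  (5) [heat capacity] = kg·m²·s⁻²·K⁻¹
All reduce to kg·m²·s⁻²·K⁻¹ except (3), which is m²·s⁻²·K⁻¹.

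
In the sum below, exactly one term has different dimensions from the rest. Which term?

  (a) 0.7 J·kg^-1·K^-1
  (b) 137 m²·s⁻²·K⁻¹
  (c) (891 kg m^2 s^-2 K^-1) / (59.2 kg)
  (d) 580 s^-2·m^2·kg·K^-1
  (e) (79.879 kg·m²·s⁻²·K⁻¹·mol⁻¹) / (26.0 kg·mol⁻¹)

(d)

In SI base units:
  (a) J·kg⁻¹·K⁻¹ = N·m·kg⁻¹·K⁻¹ = m²·s⁻²·K⁻¹
  (b) m²·s⁻²·K⁻¹
  (c) [kg·m²·s⁻²·K⁻¹] / [kg] = m²·s⁻²·K⁻¹
  (d) kg·m²·s⁻²·K⁻¹
  (e) [kg·m²·s⁻²·K⁻¹·mol⁻¹] / [kg·mol⁻¹] = m²·s⁻²·K⁻¹
All reduce to m²·s⁻²·K⁻¹ except (d), which is kg·m²·s⁻²·K⁻¹.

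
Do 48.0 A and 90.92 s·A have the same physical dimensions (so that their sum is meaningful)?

No

In SI base units:
  48.0 A:  A
  90.92 s·A:  A·s = s·A
A ≠ s·A, so they cannot be added.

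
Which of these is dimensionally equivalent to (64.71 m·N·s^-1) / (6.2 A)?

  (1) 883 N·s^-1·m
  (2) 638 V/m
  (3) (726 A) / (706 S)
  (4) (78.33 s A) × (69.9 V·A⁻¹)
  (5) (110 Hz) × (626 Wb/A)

Reference: [kg·m²·s⁻³] / [A] = kg·m²·s⁻³·A⁻¹.
Each option:
  (1) N·m·s⁻¹ = kg·m·s⁻²·m·s⁻¹ = kg·m²·s⁻³
  (2) V·m⁻¹ = J·C⁻¹·m⁻¹ = kg·m·s⁻³·A⁻¹
  (3) [A] / [kg⁻¹·m⁻²·s³·A²] = kg·m²·s⁻³·A⁻¹  ← same
  (4) [s·A] · [kg·m²·s⁻³·A⁻²] = kg·m²·s⁻²·A⁻¹
  (5) [s⁻¹] · [kg·m²·s⁻²·A⁻²] = kg·m²·s⁻³·A⁻²
Only (3) matches kg·m²·s⁻³·A⁻¹.

(3)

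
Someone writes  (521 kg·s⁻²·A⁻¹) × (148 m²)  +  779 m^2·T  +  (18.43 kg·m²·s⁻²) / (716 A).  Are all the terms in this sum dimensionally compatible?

Dimensions:
  (521 kg·s⁻²·A⁻¹) × (148 m²):  [kg·s⁻²·A⁻¹] · [m²] = kg·m²·s⁻²·A⁻¹
  779 m^2·T:  T·m² = Wb·m⁻²·m² = kg·m²·s⁻²·A⁻¹
  (18.43 kg·m²·s⁻²) / (716 A):  [kg·m²·s⁻²] / [A] = kg·m²·s⁻²·A⁻¹
Every term reduces to kg·m²·s⁻²·A⁻¹.

Yes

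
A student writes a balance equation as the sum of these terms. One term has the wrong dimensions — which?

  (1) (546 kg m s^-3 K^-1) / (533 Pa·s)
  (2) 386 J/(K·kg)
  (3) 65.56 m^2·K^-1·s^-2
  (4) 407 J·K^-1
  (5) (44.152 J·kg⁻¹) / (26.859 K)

(4)

Dimensions:
  (1) [kg·m·s⁻³·K⁻¹] / [kg·m⁻¹·s⁻¹] = m²·s⁻²·K⁻¹
  (2) J·kg⁻¹·K⁻¹ = N·m·kg⁻¹·K⁻¹ = m²·s⁻²·K⁻¹
  (3) m²·s⁻²·K⁻¹
  (4) J·K⁻¹ = N·m·K⁻¹ = kg·m²·s⁻²·K⁻¹
  (5) [m²·s⁻²] / [K] = m²·s⁻²·K⁻¹
All reduce to m²·s⁻²·K⁻¹ except (4), which is kg·m²·s⁻²·K⁻¹.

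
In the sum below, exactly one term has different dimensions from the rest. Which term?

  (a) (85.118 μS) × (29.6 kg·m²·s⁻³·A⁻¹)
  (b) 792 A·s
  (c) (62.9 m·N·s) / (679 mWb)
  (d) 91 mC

(a)

Dimensions:
  (a) [kg⁻¹·m⁻²·s³·A²] · [kg·m²·s⁻³·A⁻¹] = A
  (b) A·s = s·A
  (c) [kg·m²·s⁻¹] / [kg·m²·s⁻²·A⁻¹] = s·A
  (d) C = s·A
All reduce to s·A except (a), which is A.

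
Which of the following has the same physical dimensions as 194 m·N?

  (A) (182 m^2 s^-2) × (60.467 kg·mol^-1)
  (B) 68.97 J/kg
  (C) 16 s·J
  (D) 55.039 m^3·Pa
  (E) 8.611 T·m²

(D)

Reference: N·m = kg·m·s⁻²·m = kg·m²·s⁻².
Each option:
  (A) [m²·s⁻²] · [kg·mol⁻¹] = kg·m²·s⁻²·mol⁻¹
  (B) J·kg⁻¹ = N·m·kg⁻¹ = m²·s⁻²
  (C) J·s = N·m·s = kg·m²·s⁻¹
  (D) Pa·m³ = N·m⁻²·m³ = kg·m²·s⁻²  ← same
  (E) T·m² = Wb·m⁻²·m² = kg·m²·s⁻²·A⁻¹
Only (D) matches kg·m²·s⁻².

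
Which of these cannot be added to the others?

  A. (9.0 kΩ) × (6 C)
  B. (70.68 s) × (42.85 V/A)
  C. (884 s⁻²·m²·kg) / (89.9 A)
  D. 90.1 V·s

B.

Work out the base dimensions of each:
  A. [kg·m²·s⁻³·A⁻²] · [s·A] = kg·m²·s⁻²·A⁻¹
  B. [s] · [kg·m²·s⁻³·A⁻²] = kg·m²·s⁻²·A⁻²
  C. [kg·m²·s⁻²] / [A] = kg·m²·s⁻²·A⁻¹
  D. V·s = J·C⁻¹·s = kg·m²·s⁻²·A⁻¹
All reduce to kg·m²·s⁻²·A⁻¹ except B., which is kg·m²·s⁻²·A⁻².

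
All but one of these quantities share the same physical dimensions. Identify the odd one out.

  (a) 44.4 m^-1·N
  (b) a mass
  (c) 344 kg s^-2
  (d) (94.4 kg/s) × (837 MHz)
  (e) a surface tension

(b)

Reduce each to base SI dimensions:
  (a) N·m⁻¹ = kg·m·s⁻²·m⁻¹ = kg·s⁻²
  (b) [mass] = kg
  (c) kg·s⁻²
  (d) [kg·s⁻¹] · [s⁻¹] = kg·s⁻²
  (e) [surface tension] = kg·s⁻²
All reduce to kg·s⁻² except (b), which is kg.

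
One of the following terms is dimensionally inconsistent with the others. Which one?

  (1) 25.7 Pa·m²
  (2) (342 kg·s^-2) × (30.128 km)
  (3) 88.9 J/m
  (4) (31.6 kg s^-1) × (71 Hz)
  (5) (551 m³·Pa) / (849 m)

(4)

Reduce each to base SI dimensions:
  (1) Pa·m² = N·m⁻²·m² = kg·m·s⁻²
  (2) [kg·s⁻²] · [m] = kg·m·s⁻²
  (3) J·m⁻¹ = N·m·m⁻¹ = kg·m·s⁻²
  (4) [kg·s⁻¹] · [s⁻¹] = kg·s⁻²
  (5) [kg·m²·s⁻²] / [m] = kg·m·s⁻²
All reduce to kg·m·s⁻² except (4), which is kg·s⁻².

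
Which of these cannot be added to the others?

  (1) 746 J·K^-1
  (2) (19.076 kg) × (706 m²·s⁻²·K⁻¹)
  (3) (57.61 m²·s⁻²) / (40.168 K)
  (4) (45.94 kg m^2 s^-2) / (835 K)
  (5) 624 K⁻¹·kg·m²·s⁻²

(3)

Reduce each to base SI dimensions:
  (1) J·K⁻¹ = N·m·K⁻¹ = kg·m²·s⁻²·K⁻¹
  (2) [kg] · [m²·s⁻²·K⁻¹] = kg·m²·s⁻²·K⁻¹
  (3) [m²·s⁻²] / [K] = m²·s⁻²·K⁻¹
  (4) [kg·m²·s⁻²] / [K] = kg·m²·s⁻²·K⁻¹
  (5) kg·m²·s⁻²·K⁻¹
All reduce to kg·m²·s⁻²·K⁻¹ except (3), which is m²·s⁻²·K⁻¹.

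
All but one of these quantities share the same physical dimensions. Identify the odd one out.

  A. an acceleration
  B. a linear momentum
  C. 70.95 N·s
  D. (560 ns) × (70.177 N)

In SI base units:
  A. [acceleration] = m·s⁻²
  B. [linear momentum] = kg·m·s⁻¹
  C. N·s = kg·m·s⁻²·s = kg·m·s⁻¹
  D. [s] · [kg·m·s⁻²] = kg·m·s⁻¹
All reduce to kg·m·s⁻¹ except A., which is m·s⁻².

A.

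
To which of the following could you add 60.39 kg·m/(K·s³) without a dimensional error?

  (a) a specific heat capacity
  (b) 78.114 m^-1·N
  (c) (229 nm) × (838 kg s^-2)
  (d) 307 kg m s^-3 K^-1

Reference: kg·m·s⁻³·K⁻¹.
Each option:
  (a) [specific heat capacity] = m²·s⁻²·K⁻¹
  (b) N·m⁻¹ = kg·m·s⁻²·m⁻¹ = kg·s⁻²
  (c) [m] · [kg·s⁻²] = kg·m·s⁻²
  (d) kg·m·s⁻³·K⁻¹  ← same
Only (d) matches kg·m·s⁻³·K⁻¹.

(d)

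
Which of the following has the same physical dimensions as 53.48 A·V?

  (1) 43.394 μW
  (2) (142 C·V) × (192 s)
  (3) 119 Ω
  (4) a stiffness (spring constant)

Reference: V·A = J·C⁻¹·A = kg·m²·s⁻³.
Each option:
  (1) W = J·s⁻¹ = kg·m²·s⁻³  ← same
  (2) [kg·m²·s⁻²] · [s] = kg·m²·s⁻¹
  (3) Ω = V·A⁻¹ = kg·m²·s⁻³·A⁻²
  (4) [stiffness (spring constant)] = kg·s⁻²
Only (1) matches kg·m²·s⁻³.

(1)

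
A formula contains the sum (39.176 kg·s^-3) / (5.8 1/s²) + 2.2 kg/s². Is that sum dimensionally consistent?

In SI base units:
  (39.176 kg·s^-3) / (5.8 1/s²):  [kg·s⁻³] / [s⁻²] = kg·s⁻¹
  2.2 kg/s²:  kg·s⁻²
kg·s⁻¹ ≠ kg·s⁻², so they cannot be added.

No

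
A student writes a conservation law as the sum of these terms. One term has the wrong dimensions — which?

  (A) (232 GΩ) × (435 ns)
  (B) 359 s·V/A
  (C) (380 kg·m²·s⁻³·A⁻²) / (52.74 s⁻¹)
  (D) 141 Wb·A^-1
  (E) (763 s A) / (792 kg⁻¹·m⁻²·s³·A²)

(E)

Dimensions:
  (A) [kg·m²·s⁻³·A⁻²] · [s] = kg·m²·s⁻²·A⁻²
  (B) V·s·A⁻¹ = J·C⁻¹·s·A⁻¹ = kg·m²·s⁻²·A⁻²
  (C) [kg·m²·s⁻³·A⁻²] / [s⁻¹] = kg·m²·s⁻²·A⁻²
  (D) Wb·A⁻¹ = V·s·A⁻¹ = kg·m²·s⁻²·A⁻²
  (E) [s·A] / [kg⁻¹·m⁻²·s³·A²] = kg·m²·s⁻²·A⁻¹
All reduce to kg·m²·s⁻²·A⁻² except (E), which is kg·m²·s⁻²·A⁻¹.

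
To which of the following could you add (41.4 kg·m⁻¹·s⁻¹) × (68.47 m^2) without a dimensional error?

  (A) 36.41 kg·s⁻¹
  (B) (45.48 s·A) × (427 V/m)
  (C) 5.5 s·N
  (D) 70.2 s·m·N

(C)

Reference: [kg·m⁻¹·s⁻¹] · [m²] = kg·m·s⁻¹.
Each option:
  (A) kg·s⁻¹
  (B) [s·A] · [kg·m·s⁻³·A⁻¹] = kg·m·s⁻²
  (C) N·s = kg·m·s⁻²·s = kg·m·s⁻¹  ← same
  (D) N·m·s = kg·m·s⁻²·m·s = kg·m²·s⁻¹
Only (C) matches kg·m·s⁻¹.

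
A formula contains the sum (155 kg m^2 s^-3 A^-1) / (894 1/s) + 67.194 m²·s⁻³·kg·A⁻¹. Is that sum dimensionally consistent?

Reduce each to base SI dimensions:
  (155 kg m^2 s^-3 A^-1) / (894 1/s):  [kg·m²·s⁻³·A⁻¹] / [s⁻¹] = kg·m²·s⁻²·A⁻¹
  67.194 m²·s⁻³·kg·A⁻¹:  kg·m²·s⁻³·A⁻¹
kg·m²·s⁻²·A⁻¹ ≠ kg·m²·s⁻³·A⁻¹, so they cannot be added.

No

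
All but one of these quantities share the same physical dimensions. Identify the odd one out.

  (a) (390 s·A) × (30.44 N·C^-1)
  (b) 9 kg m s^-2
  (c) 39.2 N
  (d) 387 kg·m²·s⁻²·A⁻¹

(d)

Work out the base dimensions of each:
  (a) [s·A] · [kg·m·s⁻³·A⁻¹] = kg·m·s⁻²
  (b) kg·m·s⁻²
  (c) N = kg·m·s⁻²
  (d) kg·m²·s⁻²·A⁻¹
All reduce to kg·m·s⁻² except (d), which is kg·m²·s⁻²·A⁻¹.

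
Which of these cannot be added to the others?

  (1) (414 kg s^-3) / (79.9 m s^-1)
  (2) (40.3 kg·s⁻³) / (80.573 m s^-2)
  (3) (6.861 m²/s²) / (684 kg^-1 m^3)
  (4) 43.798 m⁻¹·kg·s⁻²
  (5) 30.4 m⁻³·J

(2)

In SI base units:
  (1) [kg·s⁻³] / [m·s⁻¹] = kg·m⁻¹·s⁻²
  (2) [kg·s⁻³] / [m·s⁻²] = kg·m⁻¹·s⁻¹
  (3) [m²·s⁻²] / [kg⁻¹·m³] = kg·m⁻¹·s⁻²
  (4) kg·m⁻¹·s⁻²
  (5) J·m⁻³ = N·m·m⁻³ = kg·m⁻¹·s⁻²
All reduce to kg·m⁻¹·s⁻² except (2), which is kg·m⁻¹·s⁻¹.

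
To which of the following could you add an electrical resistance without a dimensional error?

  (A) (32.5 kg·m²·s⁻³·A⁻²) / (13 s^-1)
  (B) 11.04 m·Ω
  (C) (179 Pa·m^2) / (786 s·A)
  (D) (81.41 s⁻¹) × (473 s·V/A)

(D)

Reference: [electrical resistance] = kg·m²·s⁻³·A⁻².
Each option:
  (A) [kg·m²·s⁻³·A⁻²] / [s⁻¹] = kg·m²·s⁻²·A⁻²
  (B) Ω·m = V·A⁻¹·m = kg·m³·s⁻³·A⁻²
  (C) [kg·m·s⁻²] / [s·A] = kg·m·s⁻³·A⁻¹
  (D) [s⁻¹] · [kg·m²·s⁻²·A⁻²] = kg·m²·s⁻³·A⁻²  ← same
Only (D) matches kg·m²·s⁻³·A⁻².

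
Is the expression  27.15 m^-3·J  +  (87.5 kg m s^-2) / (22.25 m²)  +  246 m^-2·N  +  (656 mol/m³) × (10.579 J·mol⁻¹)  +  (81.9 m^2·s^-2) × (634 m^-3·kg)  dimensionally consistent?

Yes

Expand each in SI base units:
  27.15 m^-3·J:  J·m⁻³ = N·m·m⁻³ = kg·m⁻¹·s⁻²
  (87.5 kg m s^-2) / (22.25 m²):  [kg·m·s⁻²] / [m²] = kg·m⁻¹·s⁻²
  246 m^-2·N:  N·m⁻² = kg·m·s⁻²·m⁻² = kg·m⁻¹·s⁻²
  (656 mol/m³) × (10.579 J·mol⁻¹):  [m⁻³·mol] · [kg·m²·s⁻²·mol⁻¹] = kg·m⁻¹·s⁻²
  (81.9 m^2·s^-2) × (634 m^-3·kg):  [m²·s⁻²] · [kg·m⁻³] = kg·m⁻¹·s⁻²
Every term reduces to kg·m⁻¹·s⁻².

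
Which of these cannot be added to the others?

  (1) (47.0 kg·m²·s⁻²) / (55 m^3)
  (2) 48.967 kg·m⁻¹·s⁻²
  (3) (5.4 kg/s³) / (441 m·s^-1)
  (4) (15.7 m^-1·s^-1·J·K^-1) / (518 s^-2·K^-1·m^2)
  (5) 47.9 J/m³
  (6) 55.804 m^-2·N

Reduce each to base SI dimensions:
  (1) [kg·m²·s⁻²] / [m³] = kg·m⁻¹·s⁻²
  (2) kg·m⁻¹·s⁻²
  (3) [kg·s⁻³] / [m·s⁻¹] = kg·m⁻¹·s⁻²
  (4) [kg·m·s⁻³·K⁻¹] / [m²·s⁻²·K⁻¹] = kg·m⁻¹·s⁻¹
  (5) J·m⁻³ = N·m·m⁻³ = kg·m⁻¹·s⁻²
  (6) N·m⁻² = kg·m·s⁻²·m⁻² = kg·m⁻¹·s⁻²
All reduce to kg·m⁻¹·s⁻² except (4), which is kg·m⁻¹·s⁻¹.

(4)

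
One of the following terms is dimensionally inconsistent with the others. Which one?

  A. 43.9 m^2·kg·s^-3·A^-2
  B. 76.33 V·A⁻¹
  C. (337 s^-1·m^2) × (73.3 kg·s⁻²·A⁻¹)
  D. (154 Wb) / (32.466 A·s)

C.

Expand each in SI base units:
  A. kg·m²·s⁻³·A⁻²
  B. V·A⁻¹ = J·C⁻¹·A⁻¹ = kg·m²·s⁻³·A⁻²
  C. [m²·s⁻¹] · [kg·s⁻²·A⁻¹] = kg·m²·s⁻³·A⁻¹
  D. [kg·m²·s⁻²·A⁻¹] / [s·A] = kg·m²·s⁻³·A⁻²
All reduce to kg·m²·s⁻³·A⁻² except C., which is kg·m²·s⁻³·A⁻¹.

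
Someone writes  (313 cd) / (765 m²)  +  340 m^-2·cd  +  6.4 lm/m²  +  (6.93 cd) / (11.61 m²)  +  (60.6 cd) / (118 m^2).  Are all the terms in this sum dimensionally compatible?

Yes

Reduce each to base SI dimensions:
  (313 cd) / (765 m²):  [cd] / [m²] = m⁻²·cd
  340 m^-2·cd:  cd·m⁻² = m⁻²·cd
  6.4 lm/m²:  lm·m⁻² = cd·m⁻² = m⁻²·cd
  (6.93 cd) / (11.61 m²):  [cd] / [m²] = m⁻²·cd
  (60.6 cd) / (118 m^2):  [cd] / [m²] = m⁻²·cd
Every term reduces to m⁻²·cd.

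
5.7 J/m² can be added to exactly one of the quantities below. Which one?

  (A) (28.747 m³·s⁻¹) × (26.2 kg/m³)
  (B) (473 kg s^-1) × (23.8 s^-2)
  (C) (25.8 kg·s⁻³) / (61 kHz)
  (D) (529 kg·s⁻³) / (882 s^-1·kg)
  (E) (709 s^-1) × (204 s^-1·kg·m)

Reference: J·m⁻² = N·m·m⁻² = kg·s⁻².
Each option:
  (A) [m³·s⁻¹] · [kg·m⁻³] = kg·s⁻¹
  (B) [kg·s⁻¹] · [s⁻²] = kg·s⁻³
  (C) [kg·s⁻³] / [s⁻¹] = kg·s⁻²  ← same
  (D) [kg·s⁻³] / [kg·s⁻¹] = s⁻²
  (E) [s⁻¹] · [kg·m·s⁻¹] = kg·m·s⁻²
Only (C) matches kg·s⁻².

(C)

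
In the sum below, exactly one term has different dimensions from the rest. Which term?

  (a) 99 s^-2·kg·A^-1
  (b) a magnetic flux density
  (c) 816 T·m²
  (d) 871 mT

(c)

Reduce each to base SI dimensions:
  (a) kg·s⁻²·A⁻¹
  (b) [magnetic flux density] = kg·s⁻²·A⁻¹
  (c) T·m² = Wb·m⁻²·m² = kg·m²·s⁻²·A⁻¹
  (d) T = Wb·m⁻² = kg·s⁻²·A⁻¹
All reduce to kg·s⁻²·A⁻¹ except (c), which is kg·m²·s⁻²·A⁻¹.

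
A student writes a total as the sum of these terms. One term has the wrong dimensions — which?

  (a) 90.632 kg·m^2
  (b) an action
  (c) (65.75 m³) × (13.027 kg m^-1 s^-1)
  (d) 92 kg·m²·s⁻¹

(a)

Reduce each to base SI dimensions:
  (a) kg·m²
  (b) [action] = kg·m²·s⁻¹
  (c) [m³] · [kg·m⁻¹·s⁻¹] = kg·m²·s⁻¹
  (d) kg·m²·s⁻¹
All reduce to kg·m²·s⁻¹ except (a), which is kg·m².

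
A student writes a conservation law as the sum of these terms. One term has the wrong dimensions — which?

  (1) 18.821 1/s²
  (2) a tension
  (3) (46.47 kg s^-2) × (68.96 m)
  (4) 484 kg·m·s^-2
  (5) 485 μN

Work out the base dimensions of each:
  (1) s⁻²
  (2) [tension] = kg·m·s⁻²
  (3) [kg·s⁻²] · [m] = kg·m·s⁻²
  (4) kg·m·s⁻²
  (5) N = kg·m·s⁻²
All reduce to kg·m·s⁻² except (1), which is s⁻².

(1)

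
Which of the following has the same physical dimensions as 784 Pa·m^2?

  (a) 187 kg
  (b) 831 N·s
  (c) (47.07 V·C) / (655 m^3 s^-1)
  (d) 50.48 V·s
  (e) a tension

(e)

Reference: Pa·m² = N·m⁻²·m² = kg·m·s⁻².
Each option:
  (a) kg
  (b) N·s = kg·m·s⁻²·s = kg·m·s⁻¹
  (c) [kg·m²·s⁻²] / [m³·s⁻¹] = kg·m⁻¹·s⁻¹
  (d) V·s = J·C⁻¹·s = kg·m²·s⁻²·A⁻¹
  (e) [tension] = kg·m·s⁻²  ← same
Only (e) matches kg·m·s⁻².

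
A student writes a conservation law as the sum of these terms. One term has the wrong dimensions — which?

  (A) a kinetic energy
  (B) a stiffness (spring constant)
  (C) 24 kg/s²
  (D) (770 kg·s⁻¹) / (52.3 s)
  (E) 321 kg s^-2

(A)

Work out the base dimensions of each:
  (A) [kinetic energy] = kg·m²·s⁻²
  (B) [stiffness (spring constant)] = kg·s⁻²
  (C) kg·s⁻²
  (D) [kg·s⁻¹] / [s] = kg·s⁻²
  (E) kg·s⁻²
All reduce to kg·s⁻² except (A), which is kg·m²·s⁻².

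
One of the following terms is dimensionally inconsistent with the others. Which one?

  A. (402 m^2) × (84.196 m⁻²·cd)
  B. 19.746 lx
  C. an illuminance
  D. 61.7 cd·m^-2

Expand each in SI base units:
  A. [m²] · [m⁻²·cd] = cd
  B. lx = lm·m⁻² = m⁻²·cd
  C. [illuminance] = m⁻²·cd
  D. cd·m⁻² = m⁻²·cd
All reduce to m⁻²·cd except A., which is cd.

A.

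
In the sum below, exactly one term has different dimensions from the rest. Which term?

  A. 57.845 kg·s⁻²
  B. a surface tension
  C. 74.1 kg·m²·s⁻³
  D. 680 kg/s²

Work out the base dimensions of each:
  A. kg·s⁻²
  B. [surface tension] = kg·s⁻²
  C. kg·m²·s⁻³
  D. kg·s⁻²
All reduce to kg·s⁻² except C., which is kg·m²·s⁻³.

C.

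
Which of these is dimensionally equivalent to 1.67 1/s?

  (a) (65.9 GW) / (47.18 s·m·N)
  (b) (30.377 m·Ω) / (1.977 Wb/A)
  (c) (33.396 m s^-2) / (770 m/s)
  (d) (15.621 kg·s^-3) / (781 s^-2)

(c)

Reference: s⁻¹.
Each option:
  (a) [kg·m²·s⁻³] / [kg·m²·s⁻¹] = s⁻²
  (b) [kg·m³·s⁻³·A⁻²] / [kg·m²·s⁻²·A⁻²] = m·s⁻¹
  (c) [m·s⁻²] / [m·s⁻¹] = s⁻¹  ← same
  (d) [kg·s⁻³] / [s⁻²] = kg·s⁻¹
Only (c) matches s⁻¹.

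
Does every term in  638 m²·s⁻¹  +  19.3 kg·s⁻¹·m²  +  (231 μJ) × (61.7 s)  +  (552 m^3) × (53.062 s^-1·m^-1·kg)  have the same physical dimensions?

No

Work out the base dimensions of each:
  638 m²·s⁻¹:  m²·s⁻¹
  19.3 kg·s⁻¹·m²:  kg·m²·s⁻¹
  (231 μJ) × (61.7 s):  [kg·m²·s⁻²] · [s] = kg·m²·s⁻¹
  (552 m^3) × (53.062 s^-1·m^-1·kg):  [m³] · [kg·m⁻¹·s⁻¹] = kg·m²·s⁻¹
The terms do not share a single dimension (kg·m²·s⁻¹ vs m²·s⁻¹).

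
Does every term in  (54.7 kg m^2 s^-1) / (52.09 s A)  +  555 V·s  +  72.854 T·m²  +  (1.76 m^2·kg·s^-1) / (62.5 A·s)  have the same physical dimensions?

Dimensions:
  (54.7 kg m^2 s^-1) / (52.09 s A):  [kg·m²·s⁻¹] / [s·A] = kg·m²·s⁻²·A⁻¹
  555 V·s:  V·s = J·C⁻¹·s = kg·m²·s⁻²·A⁻¹
  72.854 T·m²:  T·m² = Wb·m⁻²·m² = kg·m²·s⁻²·A⁻¹
  (1.76 m^2·kg·s^-1) / (62.5 A·s):  [kg·m²·s⁻¹] / [s·A] = kg·m²·s⁻²·A⁻¹
Every term reduces to kg·m²·s⁻²·A⁻¹.

Yes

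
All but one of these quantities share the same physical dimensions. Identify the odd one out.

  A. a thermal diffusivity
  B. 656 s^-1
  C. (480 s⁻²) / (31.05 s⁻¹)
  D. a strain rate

In SI base units:
  A. [thermal diffusivity] = m²·s⁻¹
  B. s⁻¹
  C. [s⁻²] / [s⁻¹] = s⁻¹
  D. [strain rate] = s⁻¹
All reduce to s⁻¹ except A., which is m²·s⁻¹.

A.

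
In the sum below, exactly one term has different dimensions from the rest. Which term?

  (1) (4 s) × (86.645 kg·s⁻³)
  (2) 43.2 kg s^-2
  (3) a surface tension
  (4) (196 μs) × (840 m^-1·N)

Reduce each to base SI dimensions:
  (1) [s] · [kg·s⁻³] = kg·s⁻²
  (2) kg·s⁻²
  (3) [surface tension] = kg·s⁻²
  (4) [s] · [kg·s⁻²] = kg·s⁻¹
All reduce to kg·s⁻² except (4), which is kg·s⁻¹.

(4)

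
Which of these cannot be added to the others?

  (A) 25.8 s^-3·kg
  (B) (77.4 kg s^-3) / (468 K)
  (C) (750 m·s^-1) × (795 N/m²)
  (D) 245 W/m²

Reduce each to base SI dimensions:
  (A) kg·s⁻³
  (B) [kg·s⁻³] / [K] = kg·s⁻³·K⁻¹
  (C) [m·s⁻¹] · [kg·m⁻¹·s⁻²] = kg·s⁻³
  (D) W·m⁻² = J·s⁻¹·m⁻² = kg·s⁻³
All reduce to kg·s⁻³ except (B), which is kg·s⁻³·K⁻¹.

(B)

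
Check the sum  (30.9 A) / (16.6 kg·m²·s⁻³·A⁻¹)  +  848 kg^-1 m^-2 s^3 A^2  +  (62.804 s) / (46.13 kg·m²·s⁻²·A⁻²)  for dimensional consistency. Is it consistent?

Reduce each to base SI dimensions:
  (30.9 A) / (16.6 kg·m²·s⁻³·A⁻¹):  [A] / [kg·m²·s⁻³·A⁻¹] = kg⁻¹·m⁻²·s³·A²
  848 kg^-1 m^-2 s^3 A^2:  kg⁻¹·m⁻²·s³·A²
  (62.804 s) / (46.13 kg·m²·s⁻²·A⁻²):  [s] / [kg·m²·s⁻²·A⁻²] = kg⁻¹·m⁻²·s³·A²
Every term reduces to kg⁻¹·m⁻²·s³·A².

Yes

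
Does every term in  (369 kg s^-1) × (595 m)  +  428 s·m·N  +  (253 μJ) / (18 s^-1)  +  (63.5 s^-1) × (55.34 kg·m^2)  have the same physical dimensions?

In SI base units:
  (369 kg s^-1) × (595 m):  [kg·s⁻¹] · [m] = kg·m·s⁻¹
  428 s·m·N:  N·m·s = kg·m·s⁻²·m·s = kg·m²·s⁻¹
  (253 μJ) / (18 s^-1):  [kg·m²·s⁻²] / [s⁻¹] = kg·m²·s⁻¹
  (63.5 s^-1) × (55.34 kg·m^2):  [s⁻¹] · [kg·m²] = kg·m²·s⁻¹
The terms do not share a single dimension (kg·m²·s⁻¹ vs kg·m·s⁻¹).

No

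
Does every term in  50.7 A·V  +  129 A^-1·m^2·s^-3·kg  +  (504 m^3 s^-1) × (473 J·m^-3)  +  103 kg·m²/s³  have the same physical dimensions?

No

Dimensions:
  50.7 A·V:  V·A = J·C⁻¹·A = kg·m²·s⁻³
  129 A^-1·m^2·s^-3·kg:  kg·m²·s⁻³·A⁻¹
  (504 m^3 s^-1) × (473 J·m^-3):  [m³·s⁻¹] · [kg·m⁻¹·s⁻²] = kg·m²·s⁻³
  103 kg·m²/s³:  kg·m²·s⁻³
The terms do not share a single dimension (kg·m²·s⁻³ vs kg·m²·s⁻³·A⁻¹).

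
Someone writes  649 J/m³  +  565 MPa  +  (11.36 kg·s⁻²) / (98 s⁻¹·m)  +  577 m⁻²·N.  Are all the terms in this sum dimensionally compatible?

In SI base units:
  649 J/m³:  J·m⁻³ = N·m·m⁻³ = kg·m⁻¹·s⁻²
  565 MPa:  Pa = N·m⁻² = kg·m⁻¹·s⁻²
  (11.36 kg·s⁻²) / (98 s⁻¹·m):  [kg·s⁻²] / [m·s⁻¹] = kg·m⁻¹·s⁻¹
  577 m⁻²·N:  N·m⁻² = kg·m·s⁻²·m⁻² = kg·m⁻¹·s⁻²
The terms do not share a single dimension (kg·m⁻¹·s⁻² vs kg·m⁻¹·s⁻¹).

No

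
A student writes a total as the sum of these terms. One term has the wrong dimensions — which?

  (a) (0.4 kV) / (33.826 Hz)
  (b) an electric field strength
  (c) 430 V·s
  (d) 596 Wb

(b)

Work out the base dimensions of each:
  (a) [kg·m²·s⁻³·A⁻¹] / [s⁻¹] = kg·m²·s⁻²·A⁻¹
  (b) [electric field strength] = kg·m·s⁻³·A⁻¹
  (c) V·s = J·C⁻¹·s = kg·m²·s⁻²·A⁻¹
  (d) Wb = V·s = kg·m²·s⁻²·A⁻¹
All reduce to kg·m²·s⁻²·A⁻¹ except (b), which is kg·m·s⁻³·A⁻¹.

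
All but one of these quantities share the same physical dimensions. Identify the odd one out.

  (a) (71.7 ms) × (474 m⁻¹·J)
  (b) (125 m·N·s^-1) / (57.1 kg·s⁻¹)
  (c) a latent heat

Expand each in SI base units:
  (a) [s] · [kg·m·s⁻²] = kg·m·s⁻¹
  (b) [kg·m²·s⁻³] / [kg·s⁻¹] = m²·s⁻²
  (c) [latent heat] = m²·s⁻²
All reduce to m²·s⁻² except (a), which is kg·m·s⁻¹.

(a)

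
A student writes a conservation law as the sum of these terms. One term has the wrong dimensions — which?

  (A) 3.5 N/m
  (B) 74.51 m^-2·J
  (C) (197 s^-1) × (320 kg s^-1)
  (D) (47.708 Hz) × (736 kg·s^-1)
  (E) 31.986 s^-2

(E)

Expand each in SI base units:
  (A) N·m⁻¹ = kg·m·s⁻²·m⁻¹ = kg·s⁻²
  (B) J·m⁻² = N·m·m⁻² = kg·s⁻²
  (C) [s⁻¹] · [kg·s⁻¹] = kg·s⁻²
  (D) [s⁻¹] · [kg·s⁻¹] = kg·s⁻²
  (E) s⁻²
All reduce to kg·s⁻² except (E), which is s⁻².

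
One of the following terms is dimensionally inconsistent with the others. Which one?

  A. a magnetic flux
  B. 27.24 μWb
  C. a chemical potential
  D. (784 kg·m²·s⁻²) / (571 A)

C.

Reduce each to base SI dimensions:
  A. [magnetic flux] = kg·m²·s⁻²·A⁻¹
  B. Wb = V·s = kg·m²·s⁻²·A⁻¹
  C. [chemical potential] = kg·m²·s⁻²·mol⁻¹
  D. [kg·m²·s⁻²] / [A] = kg·m²·s⁻²·A⁻¹
All reduce to kg·m²·s⁻²·A⁻¹ except C., which is kg·m²·s⁻²·mol⁻¹.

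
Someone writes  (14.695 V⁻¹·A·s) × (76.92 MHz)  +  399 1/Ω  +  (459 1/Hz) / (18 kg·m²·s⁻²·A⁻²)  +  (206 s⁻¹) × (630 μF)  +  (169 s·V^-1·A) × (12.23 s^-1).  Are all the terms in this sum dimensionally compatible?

Expand each in SI base units:
  (14.695 V⁻¹·A·s) × (76.92 MHz):  [kg⁻¹·m⁻²·s⁴·A²] · [s⁻¹] = kg⁻¹·m⁻²·s³·A²
  399 1/Ω:  Ω⁻¹ = (V·A⁻¹)⁻¹ = kg⁻¹·m⁻²·s³·A²
  (459 1/Hz) / (18 kg·m²·s⁻²·A⁻²):  [s] / [kg·m²·s⁻²·A⁻²] = kg⁻¹·m⁻²·s³·A²
  (206 s⁻¹) × (630 μF):  [s⁻¹] · [kg⁻¹·m⁻²·s⁴·A²] = kg⁻¹·m⁻²·s³·A²
  (169 s·V^-1·A) × (12.23 s^-1):  [kg⁻¹·m⁻²·s⁴·A²] · [s⁻¹] = kg⁻¹·m⁻²·s³·A²
Every term reduces to kg⁻¹·m⁻²·s³·A².

Yes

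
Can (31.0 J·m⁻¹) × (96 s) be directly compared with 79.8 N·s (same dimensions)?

Expand each in SI base units:
  (31.0 J·m⁻¹) × (96 s):  [kg·m·s⁻²] · [s] = kg·m·s⁻¹
  79.8 N·s:  N·s = kg·m·s⁻²·s = kg·m·s⁻¹
Both are kg·m·s⁻¹, so they have the same dimensions and can be added.

Yes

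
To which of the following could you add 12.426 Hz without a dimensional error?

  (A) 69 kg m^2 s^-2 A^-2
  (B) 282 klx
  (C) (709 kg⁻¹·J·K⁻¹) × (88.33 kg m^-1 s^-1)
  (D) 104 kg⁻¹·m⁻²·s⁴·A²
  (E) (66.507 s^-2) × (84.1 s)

Reference: Hz = s⁻¹.
Each option:
  (A) kg·m²·s⁻²·A⁻²
  (B) lx = lm·m⁻² = m⁻²·cd
  (C) [m²·s⁻²·K⁻¹] · [kg·m⁻¹·s⁻¹] = kg·m·s⁻³·K⁻¹
  (D) kg⁻¹·m⁻²·s⁴·A²
  (E) [s⁻²] · [s] = s⁻¹  ← same
Only (E) matches s⁻¹.

(E)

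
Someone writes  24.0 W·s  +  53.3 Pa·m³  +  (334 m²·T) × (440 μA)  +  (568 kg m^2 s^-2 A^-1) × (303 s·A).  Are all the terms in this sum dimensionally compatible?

In SI base units:
  24.0 W·s:  W·s = J·s⁻¹·s = kg·m²·s⁻²
  53.3 Pa·m³:  Pa·m³ = N·m⁻²·m³ = kg·m²·s⁻²
  (334 m²·T) × (440 μA):  [kg·m²·s⁻²·A⁻¹] · [A] = kg·m²·s⁻²
  (568 kg m^2 s^-2 A^-1) × (303 s·A):  [kg·m²·s⁻²·A⁻¹] · [s·A] = kg·m²·s⁻¹
The terms do not share a single dimension (kg·m²·s⁻² vs kg·m²·s⁻¹).

No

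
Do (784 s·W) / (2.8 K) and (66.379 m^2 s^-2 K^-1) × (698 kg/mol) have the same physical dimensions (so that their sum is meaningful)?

Dimensions:
  (784 s·W) / (2.8 K):  [kg·m²·s⁻²] / [K] = kg·m²·s⁻²·K⁻¹
  (66.379 m^2 s^-2 K^-1) × (698 kg/mol):  [m²·s⁻²·K⁻¹] · [kg·mol⁻¹] = kg·m²·s⁻²·K⁻¹·mol⁻¹
kg·m²·s⁻²·K⁻¹ ≠ kg·m²·s⁻²·K⁻¹·mol⁻¹, so they cannot be added.

No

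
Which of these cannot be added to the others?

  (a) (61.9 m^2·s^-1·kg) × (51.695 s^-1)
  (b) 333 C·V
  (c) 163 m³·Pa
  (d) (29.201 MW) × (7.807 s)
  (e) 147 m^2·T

(e)

Work out the base dimensions of each:
  (a) [kg·m²·s⁻¹] · [s⁻¹] = kg·m²·s⁻²
  (b) C·V = s·A·J·C⁻¹ = kg·m²·s⁻²
  (c) Pa·m³ = N·m⁻²·m³ = kg·m²·s⁻²
  (d) [kg·m²·s⁻³] · [s] = kg·m²·s⁻²
  (e) T·m² = Wb·m⁻²·m² = kg·m²·s⁻²·A⁻¹
All reduce to kg·m²·s⁻² except (e), which is kg·m²·s⁻²·A⁻¹.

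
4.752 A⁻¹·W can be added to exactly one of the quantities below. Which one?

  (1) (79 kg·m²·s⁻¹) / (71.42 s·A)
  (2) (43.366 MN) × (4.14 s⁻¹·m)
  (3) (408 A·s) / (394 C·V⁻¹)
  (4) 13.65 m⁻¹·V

Reference: W·A⁻¹ = J·s⁻¹·A⁻¹ = kg·m²·s⁻³·A⁻¹.
Each option:
  (1) [kg·m²·s⁻¹] / [s·A] = kg·m²·s⁻²·A⁻¹
  (2) [kg·m·s⁻²] · [m·s⁻¹] = kg·m²·s⁻³
  (3) [s·A] / [kg⁻¹·m⁻²·s⁴·A²] = kg·m²·s⁻³·A⁻¹  ← same
  (4) V·m⁻¹ = J·C⁻¹·m⁻¹ = kg·m·s⁻³·A⁻¹
Only (3) matches kg·m²·s⁻³·A⁻¹.

(3)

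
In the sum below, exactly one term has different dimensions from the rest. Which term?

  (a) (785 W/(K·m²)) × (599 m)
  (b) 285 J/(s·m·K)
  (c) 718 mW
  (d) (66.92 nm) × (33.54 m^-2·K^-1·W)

(c)

Reduce each to base SI dimensions:
  (a) [kg·s⁻³·K⁻¹] · [m] = kg·m·s⁻³·K⁻¹
  (b) J·s⁻¹·m⁻¹·K⁻¹ = N·m·s⁻¹·m⁻¹·K⁻¹ = kg·m·s⁻³·K⁻¹
  (c) W = J·s⁻¹ = kg·m²·s⁻³
  (d) [m] · [kg·s⁻³·K⁻¹] = kg·m·s⁻³·K⁻¹
All reduce to kg·m·s⁻³·K⁻¹ except (c), which is kg·m²·s⁻³.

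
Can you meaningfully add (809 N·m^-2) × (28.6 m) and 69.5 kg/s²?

In SI base units:
  (809 N·m^-2) × (28.6 m):  [kg·m⁻¹·s⁻²] · [m] = kg·s⁻²
  69.5 kg/s²:  kg·s⁻²
Both are kg·s⁻², so they have the same dimensions and can be added.

Yes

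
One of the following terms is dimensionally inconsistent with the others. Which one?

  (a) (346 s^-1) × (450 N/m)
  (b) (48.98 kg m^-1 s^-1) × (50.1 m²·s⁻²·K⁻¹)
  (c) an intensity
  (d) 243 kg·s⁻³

Reduce each to base SI dimensions:
  (a) [s⁻¹] · [kg·s⁻²] = kg·s⁻³
  (b) [kg·m⁻¹·s⁻¹] · [m²·s⁻²·K⁻¹] = kg·m·s⁻³·K⁻¹
  (c) [intensity] = kg·s⁻³
  (d) kg·s⁻³
All reduce to kg·s⁻³ except (b), which is kg·m·s⁻³·K⁻¹.

(b)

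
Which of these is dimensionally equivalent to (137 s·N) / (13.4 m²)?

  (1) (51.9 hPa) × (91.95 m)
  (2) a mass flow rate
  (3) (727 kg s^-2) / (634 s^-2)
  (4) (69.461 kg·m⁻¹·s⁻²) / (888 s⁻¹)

Reference: [kg·m·s⁻¹] / [m²] = kg·m⁻¹·s⁻¹.
Each option:
  (1) [kg·m⁻¹·s⁻²] · [m] = kg·s⁻²
  (2) [mass flow rate] = kg·s⁻¹
  (3) [kg·s⁻²] / [s⁻²] = kg
  (4) [kg·m⁻¹·s⁻²] / [s⁻¹] = kg·m⁻¹·s⁻¹  ← same
Only (4) matches kg·m⁻¹·s⁻¹.

(4)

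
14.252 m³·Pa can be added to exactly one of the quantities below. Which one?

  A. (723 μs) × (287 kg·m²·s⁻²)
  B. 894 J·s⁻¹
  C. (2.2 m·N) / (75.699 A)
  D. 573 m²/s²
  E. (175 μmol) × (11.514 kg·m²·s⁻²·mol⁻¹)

Reference: Pa·m³ = N·m⁻²·m³ = kg·m²·s⁻².
Each option:
  A. [s] · [kg·m²·s⁻²] = kg·m²·s⁻¹
  B. J·s⁻¹ = N·m·s⁻¹ = kg·m²·s⁻³
  C. [kg·m²·s⁻²] / [A] = kg·m²·s⁻²·A⁻¹
  D. m²·s⁻²
  E. [mol] · [kg·m²·s⁻²·mol⁻¹] = kg·m²·s⁻²  ← same
Only E. matches kg·m²·s⁻².

E.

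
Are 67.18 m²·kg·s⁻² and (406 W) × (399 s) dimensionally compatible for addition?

Work out the base dimensions of each:
  67.18 m²·kg·s⁻²:  kg·m²·s⁻²
  (406 W) × (399 s):  [kg·m²·s⁻³] · [s] = kg·m²·s⁻²
Both are kg·m²·s⁻², so they have the same dimensions and can be added.

Yes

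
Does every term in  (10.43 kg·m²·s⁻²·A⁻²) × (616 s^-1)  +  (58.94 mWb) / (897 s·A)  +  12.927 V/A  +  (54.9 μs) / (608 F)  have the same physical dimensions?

Yes

Dimensions:
  (10.43 kg·m²·s⁻²·A⁻²) × (616 s^-1):  [kg·m²·s⁻²·A⁻²] · [s⁻¹] = kg·m²·s⁻³·A⁻²
  (58.94 mWb) / (897 s·A):  [kg·m²·s⁻²·A⁻¹] / [s·A] = kg·m²·s⁻³·A⁻²
  12.927 V/A:  V·A⁻¹ = J·C⁻¹·A⁻¹ = kg·m²·s⁻³·A⁻²
  (54.9 μs) / (608 F):  [s] / [kg⁻¹·m⁻²·s⁴·A²] = kg·m²·s⁻³·A⁻²
Every term reduces to kg·m²·s⁻³·A⁻².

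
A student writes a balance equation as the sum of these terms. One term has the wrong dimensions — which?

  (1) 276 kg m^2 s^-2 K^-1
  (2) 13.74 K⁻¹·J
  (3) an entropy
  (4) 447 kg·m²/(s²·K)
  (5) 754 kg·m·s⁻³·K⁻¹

(5)

Dimensions:
  (1) kg·m²·s⁻²·K⁻¹
  (2) J·K⁻¹ = N·m·K⁻¹ = kg·m²·s⁻²·K⁻¹
  (3) [entropy] = kg·m²·s⁻²·K⁻¹
  (4) kg·m²·s⁻²·K⁻¹
  (5) kg·m·s⁻³·K⁻¹
All reduce to kg·m²·s⁻²·K⁻¹ except (5), which is kg·m·s⁻³·K⁻¹.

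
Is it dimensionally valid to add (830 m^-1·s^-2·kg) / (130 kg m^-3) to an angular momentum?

Work out the base dimensions of each:
  (830 m^-1·s^-2·kg) / (130 kg m^-3):  [kg·m⁻¹·s⁻²] / [kg·m⁻³] = m²·s⁻²
  an angular momentum:  [angular momentum] = kg·m²·s⁻¹
m²·s⁻² ≠ kg·m²·s⁻¹, so they cannot be added.

No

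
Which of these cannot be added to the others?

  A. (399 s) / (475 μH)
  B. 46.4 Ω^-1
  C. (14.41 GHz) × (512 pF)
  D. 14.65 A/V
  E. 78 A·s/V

Work out the base dimensions of each:
  A. [s] / [kg·m²·s⁻²·A⁻²] = kg⁻¹·m⁻²·s³·A²
  B. Ω⁻¹ = (V·A⁻¹)⁻¹ = kg⁻¹·m⁻²·s³·A²
  C. [s⁻¹] · [kg⁻¹·m⁻²·s⁴·A²] = kg⁻¹·m⁻²·s³·A²
  D. A·V⁻¹ = A·(J·C⁻¹)⁻¹ = kg⁻¹·m⁻²·s³·A²
  E. A·s·V⁻¹ = A·s·(J·C⁻¹)⁻¹ = kg⁻¹·m⁻²·s⁴·A²
All reduce to kg⁻¹·m⁻²·s³·A² except E., which is kg⁻¹·m⁻²·s⁴·A².

E.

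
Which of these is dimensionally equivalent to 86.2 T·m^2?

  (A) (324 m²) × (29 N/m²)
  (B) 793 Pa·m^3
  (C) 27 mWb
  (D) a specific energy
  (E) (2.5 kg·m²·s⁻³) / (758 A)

(C)

Reference: T·m² = Wb·m⁻²·m² = kg·m²·s⁻²·A⁻¹.
Each option:
  (A) [m²] · [kg·m⁻¹·s⁻²] = kg·m·s⁻²
  (B) Pa·m³ = N·m⁻²·m³ = kg·m²·s⁻²
  (C) Wb = V·s = kg·m²·s⁻²·A⁻¹  ← same
  (D) [specific energy] = m²·s⁻²
  (E) [kg·m²·s⁻³] / [A] = kg·m²·s⁻³·A⁻¹
Only (C) matches kg·m²·s⁻²·A⁻¹.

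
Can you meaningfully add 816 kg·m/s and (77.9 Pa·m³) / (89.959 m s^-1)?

Yes

Reduce each to base SI dimensions:
  816 kg·m/s:  kg·m·s⁻¹
  (77.9 Pa·m³) / (89.959 m s^-1):  [kg·m²·s⁻²] / [m·s⁻¹] = kg·m·s⁻¹
Both are kg·m·s⁻¹, so they have the same dimensions and can be added.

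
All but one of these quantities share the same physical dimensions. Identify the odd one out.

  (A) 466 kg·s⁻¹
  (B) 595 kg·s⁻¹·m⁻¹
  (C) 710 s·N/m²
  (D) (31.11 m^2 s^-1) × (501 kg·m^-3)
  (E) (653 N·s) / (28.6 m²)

Expand each in SI base units:
  (A) kg·s⁻¹
  (B) kg·m⁻¹·s⁻¹
  (C) N·s·m⁻² = kg·m·s⁻²·s·m⁻² = kg·m⁻¹·s⁻¹
  (D) [m²·s⁻¹] · [kg·m⁻³] = kg·m⁻¹·s⁻¹
  (E) [kg·m·s⁻¹] / [m²] = kg·m⁻¹·s⁻¹
All reduce to kg·m⁻¹·s⁻¹ except (A), which is kg·s⁻¹.

(A)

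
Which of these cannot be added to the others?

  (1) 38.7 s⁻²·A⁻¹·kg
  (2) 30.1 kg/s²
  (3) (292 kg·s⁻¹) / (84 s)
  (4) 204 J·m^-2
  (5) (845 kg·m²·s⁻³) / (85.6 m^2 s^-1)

Dimensions:
  (1) kg·s⁻²·A⁻¹
  (2) kg·s⁻²
  (3) [kg·s⁻¹] / [s] = kg·s⁻²
  (4) J·m⁻² = N·m·m⁻² = kg·s⁻²
  (5) [kg·m²·s⁻³] / [m²·s⁻¹] = kg·s⁻²
All reduce to kg·s⁻² except (1), which is kg·s⁻²·A⁻¹.

(1)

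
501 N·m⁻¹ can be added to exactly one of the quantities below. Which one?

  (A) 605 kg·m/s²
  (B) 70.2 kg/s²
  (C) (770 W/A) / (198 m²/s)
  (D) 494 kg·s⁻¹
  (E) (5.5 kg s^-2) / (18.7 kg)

(B)

Reference: N·m⁻¹ = kg·m·s⁻²·m⁻¹ = kg·s⁻².
Each option:
  (A) kg·m·s⁻²
  (B) kg·s⁻²  ← same
  (C) [kg·m²·s⁻³·A⁻¹] / [m²·s⁻¹] = kg·s⁻²·A⁻¹
  (D) kg·s⁻¹
  (E) [kg·s⁻²] / [kg] = s⁻²
Only (B) matches kg·s⁻².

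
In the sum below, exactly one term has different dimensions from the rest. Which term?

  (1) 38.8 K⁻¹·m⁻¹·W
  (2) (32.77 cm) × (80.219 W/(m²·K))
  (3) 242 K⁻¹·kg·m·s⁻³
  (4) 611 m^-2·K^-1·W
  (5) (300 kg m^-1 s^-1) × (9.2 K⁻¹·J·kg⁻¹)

(4)

Expand each in SI base units:
  (1) W·m⁻¹·K⁻¹ = J·s⁻¹·m⁻¹·K⁻¹ = kg·m·s⁻³·K⁻¹
  (2) [m] · [kg·s⁻³·K⁻¹] = kg·m·s⁻³·K⁻¹
  (3) kg·m·s⁻³·K⁻¹
  (4) W·m⁻²·K⁻¹ = J·s⁻¹·m⁻²·K⁻¹ = kg·s⁻³·K⁻¹
  (5) [kg·m⁻¹·s⁻¹] · [m²·s⁻²·K⁻¹] = kg·m·s⁻³·K⁻¹
All reduce to kg·m·s⁻³·K⁻¹ except (4), which is kg·s⁻³·K⁻¹.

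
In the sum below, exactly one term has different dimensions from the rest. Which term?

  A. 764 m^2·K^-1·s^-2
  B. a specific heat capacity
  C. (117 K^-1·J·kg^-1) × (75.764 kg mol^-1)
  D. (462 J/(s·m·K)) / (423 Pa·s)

C.

Expand each in SI base units:
  A. m²·s⁻²·K⁻¹
  B. [specific heat capacity] = m²·s⁻²·K⁻¹
  C. [m²·s⁻²·K⁻¹] · [kg·mol⁻¹] = kg·m²·s⁻²·K⁻¹·mol⁻¹
  D. [kg·m·s⁻³·K⁻¹] / [kg·m⁻¹·s⁻¹] = m²·s⁻²·K⁻¹
All reduce to m²·s⁻²·K⁻¹ except C., which is kg·m²·s⁻²·K⁻¹·mol⁻¹.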